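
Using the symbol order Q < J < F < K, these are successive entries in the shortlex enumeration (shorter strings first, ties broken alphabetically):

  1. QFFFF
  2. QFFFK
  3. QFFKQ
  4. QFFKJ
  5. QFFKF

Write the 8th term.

QFKQJ

Continuing the enumeration 3 steps past QFFKF: QFFKF → QFFKK → QFKQQ → (answer).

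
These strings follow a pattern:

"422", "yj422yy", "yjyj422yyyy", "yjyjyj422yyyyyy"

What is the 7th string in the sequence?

Each term wraps the previous one in yj on the left and yy on the right.
From yjyjyj422yyyyyy, 3 further steps: yjyjyj422yyyyyy → yjyjyjyj422yyyyyyyy → yjyjyjyjyj422yyyyyyyyyy → (answer).

yjyjyjyjyjyj422yyyyyyyyyyyy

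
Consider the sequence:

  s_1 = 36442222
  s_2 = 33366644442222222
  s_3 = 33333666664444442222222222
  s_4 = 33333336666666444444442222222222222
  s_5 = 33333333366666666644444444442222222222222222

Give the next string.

Reading off run lengths: 3 runs 1, 3, 5, 7, 9; 6 runs 1, 3, 5, 7, 9; 4 runs 2, 4, 6, 8, 10; 2 runs 4, 7, 10, 13, 16 — each is linear in n (n = 1, 2, …).
At n = 6 the blocks have lengths 11, 11, 12, 19.

33333333333666666666664444444444442222222222222222222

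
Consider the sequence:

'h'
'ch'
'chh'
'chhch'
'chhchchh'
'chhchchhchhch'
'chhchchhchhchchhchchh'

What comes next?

Each term (from the third on) is the previous term followed by the one before it: term 3 = ch·h = chh.
Continuing: chhchchhchhchchhchchh · chhchchhchhch gives term 8.

chhchchhchhchchhchchhchhchchhchhch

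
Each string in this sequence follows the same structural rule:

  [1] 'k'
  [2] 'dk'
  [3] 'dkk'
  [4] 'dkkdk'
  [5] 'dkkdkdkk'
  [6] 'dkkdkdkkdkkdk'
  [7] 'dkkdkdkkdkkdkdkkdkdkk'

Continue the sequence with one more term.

dkkdkdkkdkkdkdkkdkdkkdkkdkdkkdkkdk

From term 3 onward, concatenate the last term with the second-to-last: dk·k = dkk, dkk·dk = dkkdk, …
Continuing: dkkdkdkkdkkdkdkkdkdkk · dkkdkdkkdkkdk gives term 8.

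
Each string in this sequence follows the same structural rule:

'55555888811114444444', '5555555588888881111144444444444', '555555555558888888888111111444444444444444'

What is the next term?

55555555555555888888888888811111114444444444444444444

The n-th term is 3n+2 5's then 3n+1 8's then n+3 1's then 4n+3 4's (n = 1, 2, …).
Setting n = 4 gives 14, 13, 7, 19 characters in each block.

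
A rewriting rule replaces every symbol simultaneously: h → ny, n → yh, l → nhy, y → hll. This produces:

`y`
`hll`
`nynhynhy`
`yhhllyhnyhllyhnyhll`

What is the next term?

φ(yhhllyhnyhllyhnyhll) expands symbol-by-symbol to hll ny ny nhy nhy hll ny yh hll ny nhy nhy hll ny yh hll ny nhy nhy; joining the 19 pieces gives the next term.

hllnynynhynhyhllnyyhhllnynhynhyhllnyyhhllnynhynhy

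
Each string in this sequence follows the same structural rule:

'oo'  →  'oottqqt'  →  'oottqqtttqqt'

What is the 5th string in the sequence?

The strings grow by a fixed suffix ttqqt each time.
From oottqqtttqqt, 2 further steps: oottqqtttqqt → oottqqtttqqtttqqt → (answer).

oottqqtttqqtttqqtttqqt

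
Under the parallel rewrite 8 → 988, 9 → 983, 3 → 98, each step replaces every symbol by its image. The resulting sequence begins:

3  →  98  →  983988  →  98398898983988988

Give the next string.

Rewriting the 17 symbols of 98398898983988988 one by one yields 983 988 98 983 988 988 983 988 983 988 98 983 988 988 983 988 988; concatenated:

9839889898398898898398898398898983988988983988988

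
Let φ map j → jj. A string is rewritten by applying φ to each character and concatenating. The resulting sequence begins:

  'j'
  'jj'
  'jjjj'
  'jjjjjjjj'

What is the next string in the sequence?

Apply φ to jjjjjjjj symbol by symbol: j→jj, j→jj, j→jj, j→jj, j→jj, j→jj, j→jj, j→jj; joined: jj jj jj jj jj jj jj jj.

jjjjjjjjjjjjjjjj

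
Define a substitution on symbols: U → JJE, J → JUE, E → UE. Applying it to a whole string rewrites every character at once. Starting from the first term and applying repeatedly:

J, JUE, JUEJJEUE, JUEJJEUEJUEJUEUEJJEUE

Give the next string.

JUEJJEUEJUEJUEUEJJEUEJUEJJEUEJUEJJEUEJJEUEJUEJUEUEJJEUE

Applying the rule to each of the 21 symbols of JUEJJEUEJUEJUEUEJJEUE gives the pieces JUE JJE UE JUE JUE UE JJE UE JUE JJE UE JUE JJE UE JJE UE JUE JUE UE JJE UE, which concatenate to the answer.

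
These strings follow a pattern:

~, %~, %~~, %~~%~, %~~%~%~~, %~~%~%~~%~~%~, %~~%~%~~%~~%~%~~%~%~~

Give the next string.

This is a Fibonacci-style word recurrence s(k) = s(k−1)·s(k−2): e.g. %~·~ = %~~.
The next term joins %~~%~%~~%~~%~%~~%~%~~ and %~~%~%~~%~~%~.

%~~%~%~~%~~%~%~~%~%~~%~~%~%~~%~~%~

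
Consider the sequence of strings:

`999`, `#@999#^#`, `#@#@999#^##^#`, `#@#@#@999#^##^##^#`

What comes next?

s(k+1) = #@·s(k)·#^#, so each term gains #@ as a prefix and #^# as a suffix.
So the next term is #@·#@#@#@999#^##^##^#·#^#.

#@#@#@#@999#^##^##^##^#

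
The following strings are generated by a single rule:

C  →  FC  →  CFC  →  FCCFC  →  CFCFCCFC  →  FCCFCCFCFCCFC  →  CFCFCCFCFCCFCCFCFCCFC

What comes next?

From term 3 onward, concatenate the second-to-last term with the last: C·FC = CFC, FC·CFC = FCCFC, …
Continuing: FCCFCCFCFCCFC · CFCFCCFCFCCFCCFCFCCFC gives term 8.

FCCFCCFCFCCFCCFCFCCFCFCCFCCFCFCCFC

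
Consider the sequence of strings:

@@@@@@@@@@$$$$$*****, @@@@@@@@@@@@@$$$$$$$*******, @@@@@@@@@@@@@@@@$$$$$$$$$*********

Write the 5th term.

@@@@@@@@@@@@@@@@@@@@@@$$$$$$$$$$$$$*************

Each string has the form @^{3n+1} $^{2n-1} *^{2n-1}, where the shown terms are n = 3, 4, 5.
At n = 7 the blocks have lengths 22, 13, 13.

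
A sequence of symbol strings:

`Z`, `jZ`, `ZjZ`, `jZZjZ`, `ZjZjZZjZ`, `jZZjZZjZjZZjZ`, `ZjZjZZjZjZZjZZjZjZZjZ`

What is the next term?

From term 3 onward, concatenate the second-to-last term with the last: Z·jZ = ZjZ, jZ·ZjZ = jZZjZ, …
The next term joins jZZjZZjZjZZjZ and ZjZjZZjZjZZjZZjZjZZjZ.

jZZjZZjZjZZjZZjZjZZjZjZZjZZjZjZZjZ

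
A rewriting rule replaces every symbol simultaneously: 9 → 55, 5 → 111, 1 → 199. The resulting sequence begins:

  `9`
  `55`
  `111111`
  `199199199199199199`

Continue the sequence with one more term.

199555519955551995555199555519955551995555

Replace each of the 18 characters of 199199199199199199 in place — 199 55 55 199 55 55 199 55 55 199 55 55 199 55 55 199 55 55 — and concatenate.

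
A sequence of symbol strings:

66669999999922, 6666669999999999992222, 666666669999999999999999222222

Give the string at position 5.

6666666666669999999999999999999999992222222222

Reading off run lengths: 6 runs 4, 6, 8; 9 runs 8, 12, 16; 2 runs 2, 4, 6 — each is linear in n, where the shown terms are n = 2, 3, 4.
At n = 6 the blocks have lengths 12, 24, 10.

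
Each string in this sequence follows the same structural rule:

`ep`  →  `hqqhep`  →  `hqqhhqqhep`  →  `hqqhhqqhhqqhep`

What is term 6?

Each term is the previous one with hqqh prepended.
From hqqhhqqhhqqhep, 2 further steps: hqqhhqqhhqqhep → hqqhhqqhhqqhhqqhep → (answer).

hqqhhqqhhqqhhqqhhqqhep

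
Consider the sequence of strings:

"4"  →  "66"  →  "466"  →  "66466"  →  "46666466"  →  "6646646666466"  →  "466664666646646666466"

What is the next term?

6646646666466466664666646646666466

Each term (from the third on) is the two preceding terms concatenated in order: term 3 = 4·66 = 466.
So term 8 is 6646646666466·466664666646646666466.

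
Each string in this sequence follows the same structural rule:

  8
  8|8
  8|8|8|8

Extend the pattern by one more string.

Each string is two copies of the previous one joined by '|'.
One more doubling of 8|8|8|8 gives the answer.

8|8|8|8|8|8|8|8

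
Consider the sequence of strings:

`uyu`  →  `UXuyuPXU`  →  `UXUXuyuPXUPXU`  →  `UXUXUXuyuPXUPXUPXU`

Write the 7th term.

UXUXUXUXUXUXuyuPXUPXUPXUPXUPXUPXU

Every step adds UX to the front and PXU to the end of the previous string.
From UXUXUXuyuPXUPXUPXU, 3 further steps: UXUXUXuyuPXUPXUPXU → UXUXUXUXuyuPXUPXUPXUPXU → UXUXUXUXUXuyuPXUPXUPXUPXUPXU → (answer).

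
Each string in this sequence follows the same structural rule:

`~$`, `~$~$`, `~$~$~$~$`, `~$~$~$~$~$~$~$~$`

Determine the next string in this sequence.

s(k+1) = s(k)·s(k) — each term doubles the last.
Doubling ~$~$~$~$~$~$~$~$:

~$~$~$~$~$~$~$~$~$~$~$~$~$~$~$~$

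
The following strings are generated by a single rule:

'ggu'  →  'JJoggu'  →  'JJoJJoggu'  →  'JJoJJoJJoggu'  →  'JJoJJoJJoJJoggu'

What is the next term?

Every step adds JJo at the front: s(k+1) = JJo·s(k).
Applying this once more to JJoJJoJJoJJoggu:

JJoJJoJJoJJoJJoggu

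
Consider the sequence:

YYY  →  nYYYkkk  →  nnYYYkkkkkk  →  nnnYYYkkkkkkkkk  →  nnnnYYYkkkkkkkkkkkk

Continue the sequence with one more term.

Every step adds n to the front and kkk to the end of the previous string.
So the next term is n·nnnnYYYkkkkkkkkkkkk·kkk.

nnnnnYYYkkkkkkkkkkkkkkk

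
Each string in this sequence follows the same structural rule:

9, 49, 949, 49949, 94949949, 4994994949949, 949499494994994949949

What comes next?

This is a Fibonacci-style word recurrence s(k) = s(k−2)·s(k−1): e.g. 9·49 = 949.
The next term joins 4994994949949 and 949499494994994949949.

4994994949949949499494994994949949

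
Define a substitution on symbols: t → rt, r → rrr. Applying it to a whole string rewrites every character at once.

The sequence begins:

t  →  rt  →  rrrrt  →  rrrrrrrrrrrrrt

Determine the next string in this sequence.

Applying the rule to each of the 14 symbols of rrrrrrrrrrrrrt gives the pieces rrr rrr rrr rrr rrr rrr rrr rrr rrr rrr rrr rrr rrr rt, which concatenate to the answer.

rrrrrrrrrrrrrrrrrrrrrrrrrrrrrrrrrrrrrrrrt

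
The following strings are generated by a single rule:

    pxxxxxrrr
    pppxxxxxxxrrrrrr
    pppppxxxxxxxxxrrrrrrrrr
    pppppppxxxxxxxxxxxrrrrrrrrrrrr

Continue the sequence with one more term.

pppppppppxxxxxxxxxxxxxrrrrrrrrrrrrrrr

Reading off run lengths: p runs 1, 3, 5, 7; x runs 5, 7, 9, 11; r runs 3, 6, 9, 12 — each is linear in n (n = 1, 2, …).
Setting n = 5 gives 9, 13, 15 characters in each block.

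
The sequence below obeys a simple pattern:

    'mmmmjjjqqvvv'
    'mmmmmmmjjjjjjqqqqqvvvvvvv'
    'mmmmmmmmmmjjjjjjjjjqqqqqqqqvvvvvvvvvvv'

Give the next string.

Term n consists of 3n+1 m's, followed by 3n j's, followed by 3n-1 q's, followed by 4n-1 v's (n = 1, 2, …).
Setting n = 4 gives 13, 12, 11, 15 characters in each block.

mmmmmmmmmmmmmjjjjjjjjjjjjqqqqqqqqqqqvvvvvvvvvvvvvvv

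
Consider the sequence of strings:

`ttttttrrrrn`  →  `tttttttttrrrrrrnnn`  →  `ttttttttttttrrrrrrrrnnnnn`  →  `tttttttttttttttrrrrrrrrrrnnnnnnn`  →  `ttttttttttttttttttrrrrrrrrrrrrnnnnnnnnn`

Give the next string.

tttttttttttttttttttttrrrrrrrrrrrrrrnnnnnnnnnnn

The n-th term is 3n+3 t's then 2n+2 r's then 2n-1 n's (n = 1, 2, …).
Setting n = 6 gives 21, 14, 11 characters in each block.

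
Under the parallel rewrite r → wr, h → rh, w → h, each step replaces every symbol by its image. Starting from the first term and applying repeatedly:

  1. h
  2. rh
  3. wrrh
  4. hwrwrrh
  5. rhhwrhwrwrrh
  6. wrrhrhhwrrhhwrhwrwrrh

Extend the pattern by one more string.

Rewriting the 21 symbols of wrrhrhhwrrhhwrhwrwrrh one by one yields h wr wr rh wr rh rh h wr wr rh rh h wr rh h wr h wr wr rh; concatenated:

hwrwrrhwrrhrhhwrwrrhrhhwrrhhwrhwrwrrh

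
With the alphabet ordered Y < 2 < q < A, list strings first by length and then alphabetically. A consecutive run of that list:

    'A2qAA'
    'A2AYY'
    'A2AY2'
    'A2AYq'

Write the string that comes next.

Treat A2AYq as a base-4 numeral over the given alphabet and add one, carrying through any trailing A's.

A2AYA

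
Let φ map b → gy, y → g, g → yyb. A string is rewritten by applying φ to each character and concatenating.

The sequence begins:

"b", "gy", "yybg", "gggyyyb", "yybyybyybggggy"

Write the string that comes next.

Replace each of the 14 characters of yybyybyybggggy in place — g g gy g g gy g g gy yyb yyb yyb yyb g — and concatenate.

gggygggygggyyybyybyybyybg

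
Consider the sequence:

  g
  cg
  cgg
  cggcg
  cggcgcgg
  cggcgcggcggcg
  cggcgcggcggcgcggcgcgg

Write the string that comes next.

Each term (from the third on) is the previous term followed by the one before it: term 3 = cg·g = cgg.
Continuing: cggcgcggcggcgcggcgcgg · cggcgcggcggcg gives term 8.

cggcgcggcggcgcggcgcggcggcgcggcggcg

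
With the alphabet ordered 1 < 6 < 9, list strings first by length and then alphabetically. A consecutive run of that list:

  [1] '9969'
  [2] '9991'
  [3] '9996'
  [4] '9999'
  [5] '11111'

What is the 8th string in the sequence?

Stepping forward 3 times from 11111: 11111 → 11116 → 11119, then the target.

11161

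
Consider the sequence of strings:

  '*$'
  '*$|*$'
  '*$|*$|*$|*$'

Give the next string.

Every step duplicates the string with '|' between the halves.
One more doubling of *$|*$|*$|*$ gives the answer.

*$|*$|*$|*$|*$|*$|*$|*$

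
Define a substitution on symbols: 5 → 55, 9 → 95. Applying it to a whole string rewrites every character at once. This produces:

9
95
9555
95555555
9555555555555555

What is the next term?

Replace each of the 16 characters of 9555555555555555 in place — 95 55 55 55 55 55 55 55 55 55 55 55 55 55 55 55 — and concatenate.

95555555555555555555555555555555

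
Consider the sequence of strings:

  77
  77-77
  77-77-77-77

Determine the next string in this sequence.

Each string is two copies of the previous one joined by '-'.
Doubling 77-77-77-77 with '-' between the halves:

77-77-77-77-77-77-77-77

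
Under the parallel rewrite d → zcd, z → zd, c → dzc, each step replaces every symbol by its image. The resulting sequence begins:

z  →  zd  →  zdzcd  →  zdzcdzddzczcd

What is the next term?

φ(zdzcdzddzczcd) expands symbol-by-symbol to zd zcd zd dzc zcd zd zcd zcd zd dzc zd dzc zcd; joining the 13 pieces gives the next term.

zdzcdzddzczcdzdzcdzcdzddzczddzczcd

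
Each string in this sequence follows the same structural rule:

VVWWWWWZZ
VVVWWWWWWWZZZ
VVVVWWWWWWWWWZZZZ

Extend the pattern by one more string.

The n-th term is n V's then 2n+1 W's then n Z's, where the shown terms are n = 2, 3, 4.
For the next term, n = 5, so the run lengths are 5, 11, 5.

VVVVVWWWWWWWWWWWZZZZZ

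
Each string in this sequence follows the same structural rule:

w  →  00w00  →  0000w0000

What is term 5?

00000000w00000000

Every step adds 00 to the front and 00 to the end of the previous string.
From 0000w0000, 2 further steps: 0000w0000 → 000000w000000 → (answer).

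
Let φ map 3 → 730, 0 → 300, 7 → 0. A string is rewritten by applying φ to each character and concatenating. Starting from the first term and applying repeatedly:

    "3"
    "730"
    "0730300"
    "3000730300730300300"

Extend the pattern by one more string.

73030030030007303007303003000730300730300300730300300

φ(3000730300730300300) expands symbol-by-symbol to 730 300 300 300 0 730 300 730 300 300 0 730 300 730 300 300 730 300 300; joining the 19 pieces gives the next term.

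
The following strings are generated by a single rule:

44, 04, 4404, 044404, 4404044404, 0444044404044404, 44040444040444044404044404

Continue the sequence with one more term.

This is a Fibonacci-style word recurrence s(k) = s(k−2)·s(k−1): e.g. 44·04 = 4404.
The next term joins 0444044404044404 and 44040444040444044404044404.

044404440404440444040444040444044404044404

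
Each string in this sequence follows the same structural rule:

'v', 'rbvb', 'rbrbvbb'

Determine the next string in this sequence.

Every step adds rb to the front and b to the end of the previous string.
Applying this once more to rbrbvbb:

rbrbrbvbbb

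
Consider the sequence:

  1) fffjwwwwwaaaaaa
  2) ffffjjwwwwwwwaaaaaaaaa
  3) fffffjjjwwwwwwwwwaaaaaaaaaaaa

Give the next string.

ffffffjjjjwwwwwwwwwwwaaaaaaaaaaaaaaa

Each string has the form f^{n+1} j^{n-1} w^{2n+1} a^{3n}, where the shown terms are n = 2, 3, 4.
Setting n = 5 gives 6, 4, 11, 15 characters in each block.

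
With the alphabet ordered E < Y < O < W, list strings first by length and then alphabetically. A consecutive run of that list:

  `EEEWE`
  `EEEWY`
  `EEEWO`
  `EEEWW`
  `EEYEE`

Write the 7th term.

EEYEO

Continuing the enumeration 2 steps past EEYEE: EEYEE → EEYEY → (answer).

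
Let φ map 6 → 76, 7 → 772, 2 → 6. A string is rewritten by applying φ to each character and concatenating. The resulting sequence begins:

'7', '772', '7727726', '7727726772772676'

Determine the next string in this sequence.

Rewriting the 16 symbols of 7727726772772676 one by one yields 772 772 6 772 772 6 76 772 772 6 772 772 6 76 772 76; concatenated:

7727726772772676772772677277267677276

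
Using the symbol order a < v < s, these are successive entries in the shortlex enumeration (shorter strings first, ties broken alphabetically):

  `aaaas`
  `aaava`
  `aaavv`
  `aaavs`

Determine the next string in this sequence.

aaasa

Find the rightmost character of aaavs below s, bump it to the next letter, and reset everything to its right to a.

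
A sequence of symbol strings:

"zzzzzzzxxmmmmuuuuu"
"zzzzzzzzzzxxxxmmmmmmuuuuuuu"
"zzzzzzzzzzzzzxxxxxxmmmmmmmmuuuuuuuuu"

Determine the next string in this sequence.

zzzzzzzzzzzzzzzzxxxxxxxxmmmmmmmmmmuuuuuuuuuuu

Each string has the form z^{3n+1} x^{2n-2} m^{2n} u^{2n+1}, where the shown terms are n = 2, 3, 4.
For the next term, n = 5, so the run lengths are 16, 8, 10, 11.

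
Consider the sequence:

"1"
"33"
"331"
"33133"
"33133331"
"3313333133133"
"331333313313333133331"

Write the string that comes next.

This is a Fibonacci-style word recurrence s(k) = s(k−1)·s(k−2): e.g. 33·1 = 331.
The next term joins 331333313313333133331 and 3313333133133.

3313333133133331333313313333133133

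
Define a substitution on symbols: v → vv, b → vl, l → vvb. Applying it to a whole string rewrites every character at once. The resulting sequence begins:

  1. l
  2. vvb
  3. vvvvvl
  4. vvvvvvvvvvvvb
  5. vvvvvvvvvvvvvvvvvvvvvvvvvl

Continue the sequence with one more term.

Applying the rule to each of the 26 symbols of vvvvvvvvvvvvvvvvvvvvvvvvvl gives the pieces vv vv vv vv vv vv vv vv vv vv vv vv vv vv vv vv vv vv vv vv vv vv vv vv vv vvb, which concatenate to the answer.

vvvvvvvvvvvvvvvvvvvvvvvvvvvvvvvvvvvvvvvvvvvvvvvvvvvvb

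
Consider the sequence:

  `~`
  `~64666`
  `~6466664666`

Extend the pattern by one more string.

~646666466664666

Each term is the previous one with 64666 appended.
One more step from ~6466664666 gives the answer.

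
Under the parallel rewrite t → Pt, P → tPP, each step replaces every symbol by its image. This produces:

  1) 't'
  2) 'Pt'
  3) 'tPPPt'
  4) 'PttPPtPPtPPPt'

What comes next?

Applying the rule to each of the 13 symbols of PttPPtPPtPPPt gives the pieces tPP Pt Pt tPP tPP Pt tPP tPP Pt tPP tPP tPP Pt, which concatenate to the answer.

tPPPtPttPPtPPPttPPtPPPttPPtPPtPPPt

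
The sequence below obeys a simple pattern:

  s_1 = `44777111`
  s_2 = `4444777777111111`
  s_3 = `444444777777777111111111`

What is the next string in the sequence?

Each string has the form 4^{2n} 7^{3n} 1^{3n} (n = 1, 2, …).
Setting n = 4 gives 8, 12, 12 characters in each block.

44444444777777777777111111111111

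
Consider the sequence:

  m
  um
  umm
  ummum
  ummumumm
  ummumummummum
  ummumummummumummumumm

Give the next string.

ummumummummumummumummummumummummum

From term 3 onward, concatenate the last term with the second-to-last: um·m = umm, umm·um = ummum, …
Continuing: ummumummummumummumumm · ummumummummum gives term 8.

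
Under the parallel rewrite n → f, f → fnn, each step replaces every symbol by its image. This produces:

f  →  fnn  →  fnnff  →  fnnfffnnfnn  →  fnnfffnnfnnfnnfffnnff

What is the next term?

fnnfffnnfnnfnnfffnnfffnnfffnnfnnfnnfffnnfnn

Replace each of the 21 characters of fnnfffnnfnnfnnfffnnff in place — fnn f f fnn fnn fnn f f fnn f f fnn f f fnn fnn fnn f f fnn fnn — and concatenate.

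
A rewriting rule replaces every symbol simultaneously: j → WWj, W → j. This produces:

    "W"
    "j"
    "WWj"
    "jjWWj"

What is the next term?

WWjWWjjjWWj

Expanding jjWWj: j→WWj, j→WWj, W→j, W→j, j→WWj. Concatenated: WWj WWj j j WWj.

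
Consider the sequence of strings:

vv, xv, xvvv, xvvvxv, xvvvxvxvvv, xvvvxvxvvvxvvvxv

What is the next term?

From term 3 onward, concatenate the last term with the second-to-last: xv·vv = xvvv, xvvv·xv = xvvvxv, …
The next term joins xvvvxvxvvvxvvvxv and xvvvxvxvvv.

xvvvxvxvvvxvvvxvxvvvxvxvvv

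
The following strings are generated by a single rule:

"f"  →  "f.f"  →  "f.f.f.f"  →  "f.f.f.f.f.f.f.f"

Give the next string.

f.f.f.f.f.f.f.f.f.f.f.f.f.f.f.f

Every step duplicates the string with '.' between the halves.
So the next term is two copies of f.f.f.f.f.f.f.f with '.' between the halves.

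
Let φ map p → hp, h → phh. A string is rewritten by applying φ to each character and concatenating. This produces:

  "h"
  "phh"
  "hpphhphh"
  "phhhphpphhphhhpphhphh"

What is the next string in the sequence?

hpphhphhphhhpphhhphpphhphhhpphhphhphhhphpphhphhhpphhphh

φ(phhhphpphhphhhpphhphh) expands symbol-by-symbol to hp phh phh phh hp phh hp hp phh phh hp phh phh phh hp hp phh phh hp phh phh; joining the 21 pieces gives the next term.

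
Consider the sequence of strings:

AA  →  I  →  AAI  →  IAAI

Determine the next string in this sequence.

AAIIAAI

This is a Fibonacci-style word recurrence s(k) = s(k−2)·s(k−1): e.g. AA·I = AAI.
Continuing: AAI · IAAI gives term 5.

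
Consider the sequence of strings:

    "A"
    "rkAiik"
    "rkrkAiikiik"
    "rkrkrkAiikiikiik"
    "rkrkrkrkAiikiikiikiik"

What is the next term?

Each term wraps the previous one in rk on the left and iik on the right.
So the next term is rk·rkrkrkrkAiikiikiikiik·iik.

rkrkrkrkrkAiikiikiikiikiik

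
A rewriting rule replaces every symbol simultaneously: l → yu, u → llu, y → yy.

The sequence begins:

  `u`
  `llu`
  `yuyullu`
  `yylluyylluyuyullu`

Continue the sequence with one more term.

yyyyyuyulluyyyyyuyulluyylluyylluyuyullu

φ(yylluyylluyuyullu) expands symbol-by-symbol to yy yy yu yu llu yy yy yu yu llu yy llu yy llu yu yu llu; joining the 17 pieces gives the next term.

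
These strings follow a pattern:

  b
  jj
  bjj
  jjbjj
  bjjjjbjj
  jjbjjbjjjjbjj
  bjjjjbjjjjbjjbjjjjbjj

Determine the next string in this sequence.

jjbjjbjjjjbjjbjjjjbjjjjbjjbjjjjbjj

Each term (from the third on) is the two preceding terms concatenated in order: term 3 = b·jj = bjj.
So term 8 is jjbjjbjjjjbjj·bjjjjbjjjjbjjbjjjjbjj.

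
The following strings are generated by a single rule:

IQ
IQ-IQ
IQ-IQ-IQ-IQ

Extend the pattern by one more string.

IQ-IQ-IQ-IQ-IQ-IQ-IQ-IQ

Each string is two copies of the previous one joined by '-'.
So the next term is two copies of IQ-IQ-IQ-IQ with '-' between the halves.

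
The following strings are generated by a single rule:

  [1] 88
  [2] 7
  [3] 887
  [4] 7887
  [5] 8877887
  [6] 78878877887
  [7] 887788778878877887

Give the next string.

Each term (from the third on) is the two preceding terms concatenated in order: term 3 = 88·7 = 887.
The next term joins 78878877887 and 887788778878877887.

78878877887887788778878877887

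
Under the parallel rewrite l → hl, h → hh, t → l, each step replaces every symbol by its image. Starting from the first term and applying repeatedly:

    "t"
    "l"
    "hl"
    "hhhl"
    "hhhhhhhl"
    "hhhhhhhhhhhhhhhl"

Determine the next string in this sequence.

Replace each of the 16 characters of hhhhhhhhhhhhhhhl in place — hh hh hh hh hh hh hh hh hh hh hh hh hh hh hh hl — and concatenate.

hhhhhhhhhhhhhhhhhhhhhhhhhhhhhhhl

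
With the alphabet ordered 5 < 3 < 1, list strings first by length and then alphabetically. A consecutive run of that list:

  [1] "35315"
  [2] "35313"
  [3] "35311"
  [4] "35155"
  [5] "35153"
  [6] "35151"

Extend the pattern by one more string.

35135

Find the rightmost character of 35151 below 1, bump it to the next letter, and reset everything to its right to 5.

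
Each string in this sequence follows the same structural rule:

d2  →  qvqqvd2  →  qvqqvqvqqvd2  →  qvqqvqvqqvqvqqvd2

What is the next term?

qvqqvqvqqvqvqqvqvqqvd2

The strings grow by a fixed prefix qvqqv each time.
So the next term is qvqqv·qvqqvqvqqvqvqqvd2.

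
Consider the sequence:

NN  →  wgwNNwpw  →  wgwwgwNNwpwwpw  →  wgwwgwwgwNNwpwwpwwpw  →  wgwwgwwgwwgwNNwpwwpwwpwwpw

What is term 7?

Every step adds wgw to the front and wpw to the end of the previous string.
From wgwwgwwgwwgwNNwpwwpwwpwwpw, 2 further steps: wgwwgwwgwwgwNNwpwwpwwpwwpw → wgwwgwwgwwgwwgwNNwpwwpwwpwwpwwpw → (answer).

wgwwgwwgwwgwwgwwgwNNwpwwpwwpwwpwwpwwpw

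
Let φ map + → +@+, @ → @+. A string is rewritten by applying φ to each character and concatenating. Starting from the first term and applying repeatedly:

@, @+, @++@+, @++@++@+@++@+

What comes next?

Replace each of the 13 characters of @++@++@+@++@+ in place — @+ +@+ +@+ @+ +@+ +@+ @+ +@+ @+ +@+ +@+ @+ +@+ — and concatenate.

@++@++@+@++@++@+@++@+@++@++@+@++@+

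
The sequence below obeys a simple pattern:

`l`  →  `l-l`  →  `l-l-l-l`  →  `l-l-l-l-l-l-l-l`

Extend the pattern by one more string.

l-l-l-l-l-l-l-l-l-l-l-l-l-l-l-l

Every step duplicates the string with '-' between the halves.
So the next term is two copies of l-l-l-l-l-l-l-l with '-' between the halves.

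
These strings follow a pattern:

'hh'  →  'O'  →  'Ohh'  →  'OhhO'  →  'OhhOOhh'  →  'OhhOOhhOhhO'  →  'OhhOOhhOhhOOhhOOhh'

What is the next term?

OhhOOhhOhhOOhhOOhhOhhOOhhOhhO

Each term (from the third on) is the previous term followed by the one before it: term 3 = O·hh = Ohh.
So term 8 is OhhOOhhOhhOOhhOOhh·OhhOOhhOhhO.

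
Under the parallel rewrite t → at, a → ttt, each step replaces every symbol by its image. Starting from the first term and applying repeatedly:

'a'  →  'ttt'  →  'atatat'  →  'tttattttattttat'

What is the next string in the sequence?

atatattttatatatattttatatatattttat

Replace each of the 15 characters of tttattttattttat in place — at at at ttt at at at at ttt at at at at ttt at — and concatenate.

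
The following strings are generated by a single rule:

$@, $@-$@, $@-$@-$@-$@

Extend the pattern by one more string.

Each string is two copies of the previous one joined by '-'.
Doubling $@-$@-$@-$@ with '-' between the halves:

$@-$@-$@-$@-$@-$@-$@-$@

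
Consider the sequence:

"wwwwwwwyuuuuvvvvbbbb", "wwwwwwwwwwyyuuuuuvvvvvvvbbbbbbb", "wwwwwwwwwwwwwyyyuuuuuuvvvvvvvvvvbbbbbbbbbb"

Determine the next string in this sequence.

Each string has the form w^{3n+1} y^{n-1} u^{n+2} v^{3n-2} b^{3n-2}, where the shown terms are n = 2, 3, 4.
For the next term, n = 5, so the run lengths are 16, 4, 7, 13, 13.

wwwwwwwwwwwwwwwwyyyyuuuuuuuvvvvvvvvvvvvvbbbbbbbbbbbbb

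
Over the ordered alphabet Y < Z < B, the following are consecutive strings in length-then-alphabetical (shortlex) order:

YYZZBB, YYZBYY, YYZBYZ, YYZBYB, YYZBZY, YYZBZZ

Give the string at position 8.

YYZBBY

Advancing 2 positions from YYZBZZ through YYZBZZ → YYZBZB reaches term 8.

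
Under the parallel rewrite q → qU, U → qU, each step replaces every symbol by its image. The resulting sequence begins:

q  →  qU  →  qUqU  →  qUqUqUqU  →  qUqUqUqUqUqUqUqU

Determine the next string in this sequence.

φ(qUqUqUqUqUqUqUqU) expands symbol-by-symbol to qU qU qU qU qU qU qU qU qU qU qU qU qU qU qU qU; joining the 16 pieces gives the next term.

qUqUqUqUqUqUqUqUqUqUqUqUqUqUqUqU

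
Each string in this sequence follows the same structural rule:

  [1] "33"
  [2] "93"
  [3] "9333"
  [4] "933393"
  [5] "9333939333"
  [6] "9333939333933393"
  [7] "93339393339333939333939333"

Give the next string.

933393933393339393339393339333939333933393

This is a Fibonacci-style word recurrence s(k) = s(k−1)·s(k−2): e.g. 93·33 = 9333.
Continuing: 93339393339333939333939333 · 9333939333933393 gives term 8.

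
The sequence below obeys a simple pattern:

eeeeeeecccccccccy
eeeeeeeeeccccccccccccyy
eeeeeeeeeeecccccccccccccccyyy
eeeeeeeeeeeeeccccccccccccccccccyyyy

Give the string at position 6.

Term n consists of 2n+3 e's, followed by 3n+3 c's, followed by n-1 y's, where the shown terms are n = 2, 3, 4, 5.
For term 6, n = 7, so the run lengths are 17, 24, 6.

eeeeeeeeeeeeeeeeeccccccccccccccccccccccccyyyyyy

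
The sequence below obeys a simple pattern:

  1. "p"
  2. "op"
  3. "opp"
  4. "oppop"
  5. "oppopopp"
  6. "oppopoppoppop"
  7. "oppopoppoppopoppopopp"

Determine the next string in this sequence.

oppopoppoppopoppopoppoppopoppoppop

From term 3 onward, concatenate the last term with the second-to-last: op·p = opp, opp·op = oppop, …
The next term joins oppopoppoppopoppopopp and oppopoppoppop.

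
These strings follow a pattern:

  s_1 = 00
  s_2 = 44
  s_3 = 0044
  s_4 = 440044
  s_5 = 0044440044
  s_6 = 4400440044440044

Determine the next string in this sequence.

From term 3 onward, concatenate the second-to-last term with the last: 00·44 = 0044, 44·0044 = 440044, …
The next term joins 0044440044 and 4400440044440044.

00444400444400440044440044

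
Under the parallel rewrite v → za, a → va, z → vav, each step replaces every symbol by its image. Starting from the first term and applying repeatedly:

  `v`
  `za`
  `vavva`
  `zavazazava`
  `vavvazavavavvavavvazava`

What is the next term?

zavazazavavavvazavazavazazavazavazazavavavvazava

Applying the rule to each of the 23 symbols of vavvazavavavvavavvazava gives the pieces za va za za va vav va za va za va za za va za va za za va vav va za va, which concatenate to the answer.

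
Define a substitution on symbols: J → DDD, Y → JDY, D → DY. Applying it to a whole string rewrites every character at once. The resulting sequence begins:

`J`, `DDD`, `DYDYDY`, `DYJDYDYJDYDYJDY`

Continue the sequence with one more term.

Rewriting the 15 symbols of DYJDYDYJDYDYJDY one by one yields DY JDY DDD DY JDY DY JDY DDD DY JDY DY JDY DDD DY JDY; concatenated:

DYJDYDDDDYJDYDYJDYDDDDYJDYDYJDYDDDDYJDY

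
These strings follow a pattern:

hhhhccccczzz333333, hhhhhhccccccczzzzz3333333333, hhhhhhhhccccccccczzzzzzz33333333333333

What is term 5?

Each string has the form h^{2n} c^{2n+1} z^{2n-1} 3^{4n-2}, where the shown terms are n = 2, 3, 4.
At n = 6 the blocks have lengths 12, 13, 11, 22.

hhhhhhhhhhhhccccccccccccczzzzzzzzzzz3333333333333333333333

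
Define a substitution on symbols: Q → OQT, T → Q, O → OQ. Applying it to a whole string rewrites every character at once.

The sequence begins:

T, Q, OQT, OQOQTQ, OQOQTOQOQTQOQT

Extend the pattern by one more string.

Rewriting the 14 symbols of OQOQTOQOQTQOQT one by one yields OQ OQT OQ OQT Q OQ OQT OQ OQT Q OQT OQ OQT Q; concatenated:

OQOQTOQOQTQOQOQTOQOQTQOQTOQOQTQ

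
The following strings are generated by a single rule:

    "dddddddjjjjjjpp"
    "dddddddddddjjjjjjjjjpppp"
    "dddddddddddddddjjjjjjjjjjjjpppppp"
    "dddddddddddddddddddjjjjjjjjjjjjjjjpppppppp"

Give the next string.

Each string has the form d^{4n+3} j^{3n+3} p^{2n} (n = 1, 2, …).
At n = 5 the blocks have lengths 23, 18, 10.

dddddddddddddddddddddddjjjjjjjjjjjjjjjjjjpppppppppp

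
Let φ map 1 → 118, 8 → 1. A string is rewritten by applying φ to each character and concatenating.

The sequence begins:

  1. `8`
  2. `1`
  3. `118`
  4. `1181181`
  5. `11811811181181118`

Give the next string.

11811811181181118118118111811811181181181

Applying the rule to each of the 17 symbols of 11811811181181118 gives the pieces 118 118 1 118 118 1 118 118 118 1 118 118 1 118 118 118 1, which concatenate to the answer.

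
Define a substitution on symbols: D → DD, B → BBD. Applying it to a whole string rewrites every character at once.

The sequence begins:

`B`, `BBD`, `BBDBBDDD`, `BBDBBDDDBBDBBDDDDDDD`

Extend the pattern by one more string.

Rewriting the 20 symbols of BBDBBDDDBBDBBDDDDDDD one by one yields BBD BBD DD BBD BBD DD DD DD BBD BBD DD BBD BBD DD DD DD DD DD DD DD; concatenated:

BBDBBDDDBBDBBDDDDDDDBBDBBDDDBBDBBDDDDDDDDDDDDDDD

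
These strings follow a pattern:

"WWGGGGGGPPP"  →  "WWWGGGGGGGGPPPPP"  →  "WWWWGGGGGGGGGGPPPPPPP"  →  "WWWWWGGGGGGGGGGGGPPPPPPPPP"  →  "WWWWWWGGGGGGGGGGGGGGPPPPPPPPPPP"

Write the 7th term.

WWWWWWWWGGGGGGGGGGGGGGGGGGPPPPPPPPPPPPPPP

Reading off run lengths: W runs 2, 3, 4, 5, 6; G runs 6, 8, 10, 12, 14; P runs 3, 5, 7, 9, 11 — each is linear in n, where the shown terms are n = 2, 3, 4, 5, 6.
Setting n = 8 gives 8, 18, 15 characters in each block.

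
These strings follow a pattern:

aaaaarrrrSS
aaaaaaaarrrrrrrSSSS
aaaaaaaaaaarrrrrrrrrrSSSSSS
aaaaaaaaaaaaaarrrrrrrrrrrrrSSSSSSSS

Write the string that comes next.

Term n consists of 3n+2 a's, followed by 3n+1 r's, followed by 2n S's (n = 1, 2, …).
Setting n = 5 gives 17, 16, 10 characters in each block.

aaaaaaaaaaaaaaaaarrrrrrrrrrrrrrrrSSSSSSSSSS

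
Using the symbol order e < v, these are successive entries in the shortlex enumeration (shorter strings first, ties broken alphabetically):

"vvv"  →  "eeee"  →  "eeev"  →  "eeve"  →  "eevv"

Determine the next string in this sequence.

The successor of eevv increments the rightmost position that isn't already v and resets every position after it to e.

evee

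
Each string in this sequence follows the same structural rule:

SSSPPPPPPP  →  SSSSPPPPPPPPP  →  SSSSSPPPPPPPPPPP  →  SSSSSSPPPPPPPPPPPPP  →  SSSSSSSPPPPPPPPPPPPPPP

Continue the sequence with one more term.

SSSSSSSSPPPPPPPPPPPPPPPPP

The n-th term is n S's then 2n+1 P's, where the shown terms are n = 3, 4, 5, 6, 7.
Setting n = 8 gives 8, 17 characters in each block.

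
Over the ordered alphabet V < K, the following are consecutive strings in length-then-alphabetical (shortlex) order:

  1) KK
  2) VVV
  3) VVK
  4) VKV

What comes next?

VKK

Find the rightmost character of VKV below K, bump it to the next letter, and reset everything to its right to V.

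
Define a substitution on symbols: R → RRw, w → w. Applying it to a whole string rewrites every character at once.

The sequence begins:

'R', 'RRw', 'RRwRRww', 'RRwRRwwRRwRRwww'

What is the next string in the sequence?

φ(RRwRRwwRRwRRwww) expands symbol-by-symbol to RRw RRw w RRw RRw w w RRw RRw w RRw RRw w w w; joining the 15 pieces gives the next term.

RRwRRwwRRwRRwwwRRwRRwwRRwRRwwww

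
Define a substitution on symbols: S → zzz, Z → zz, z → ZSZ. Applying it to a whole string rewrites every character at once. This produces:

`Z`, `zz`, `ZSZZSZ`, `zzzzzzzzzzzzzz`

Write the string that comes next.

Rewriting the 14 symbols of zzzzzzzzzzzzzz one by one yields ZSZ ZSZ ZSZ ZSZ ZSZ ZSZ ZSZ ZSZ ZSZ ZSZ ZSZ ZSZ ZSZ ZSZ; concatenated:

ZSZZSZZSZZSZZSZZSZZSZZSZZSZZSZZSZZSZZSZZSZ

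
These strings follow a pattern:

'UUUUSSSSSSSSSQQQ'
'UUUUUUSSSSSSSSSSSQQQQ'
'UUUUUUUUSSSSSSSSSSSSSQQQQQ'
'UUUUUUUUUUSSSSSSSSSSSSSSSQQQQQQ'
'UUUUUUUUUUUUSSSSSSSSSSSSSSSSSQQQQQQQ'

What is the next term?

The n-th term is 2n-2 U's then 2n+3 S's then n Q's, where the shown terms are n = 3, 4, 5, 6, 7.
Setting n = 8 gives 14, 19, 8 characters in each block.

UUUUUUUUUUUUUUSSSSSSSSSSSSSSSSSSSQQQQQQQQ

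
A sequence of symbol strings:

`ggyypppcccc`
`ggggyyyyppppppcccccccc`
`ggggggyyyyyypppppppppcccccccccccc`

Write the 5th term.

ggggggggggyyyyyyyyyypppppppppppppppcccccccccccccccccccc

Term n consists of 2n g's, followed by 2n y's, followed by 3n p's, followed by 4n c's (n = 1, 2, …).
For term 5, n = 5, so the run lengths are 10, 10, 15, 20.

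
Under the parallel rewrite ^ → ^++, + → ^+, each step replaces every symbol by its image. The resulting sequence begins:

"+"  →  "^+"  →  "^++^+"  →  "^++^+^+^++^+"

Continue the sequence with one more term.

^++^+^+^++^+^++^+^++^+^+^++^+

Apply φ to ^++^+^+^++^+ symbol by symbol: ^→^++, +→^+, +→^+, ^→^++, +→^+, ^→^++, +→^+, ^→^++, +→^+, +→^+, ^→^++, +→^+; joined: ^++ ^+ ^+ ^++ ^+ ^++ ^+ ^++ ^+ ^+ ^++ ^+.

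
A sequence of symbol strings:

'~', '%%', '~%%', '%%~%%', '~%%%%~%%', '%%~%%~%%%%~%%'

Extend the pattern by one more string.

~%%%%~%%%%~%%~%%%%~%%

From term 3 onward, concatenate the second-to-last term with the last: ~·%% = ~%%, %%·~%% = %%~%%, …
Continuing: ~%%%%~%% · %%~%%~%%%%~%% gives term 7.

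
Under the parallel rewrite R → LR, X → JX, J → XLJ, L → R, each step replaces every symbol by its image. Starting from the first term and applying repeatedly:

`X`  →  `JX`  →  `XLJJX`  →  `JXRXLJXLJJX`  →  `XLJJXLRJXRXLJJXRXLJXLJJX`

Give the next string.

JXRXLJXLJJXRLRXLJJXLRJXRXLJXLJJXLRJXRXLJJXRXLJXLJJX

Applying the rule to each of the 24 symbols of XLJJXLRJXRXLJJXRXLJXLJJX gives the pieces JX R XLJ XLJ JX R LR XLJ JX LR JX R XLJ XLJ JX LR JX R XLJ JX R XLJ XLJ JX, which concatenate to the answer.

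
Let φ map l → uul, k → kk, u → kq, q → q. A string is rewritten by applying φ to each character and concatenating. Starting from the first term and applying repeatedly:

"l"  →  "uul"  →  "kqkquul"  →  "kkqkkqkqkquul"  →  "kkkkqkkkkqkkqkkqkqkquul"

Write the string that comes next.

kkkkkkkkqkkkkkkkkqkkkkqkkkkqkkqkkqkqkquul

Replace each of the 23 characters of kkkkqkkkkqkkqkkqkqkquul in place — kk kk kk kk q kk kk kk kk q kk kk q kk kk q kk q kk q kq kq uul — and concatenate.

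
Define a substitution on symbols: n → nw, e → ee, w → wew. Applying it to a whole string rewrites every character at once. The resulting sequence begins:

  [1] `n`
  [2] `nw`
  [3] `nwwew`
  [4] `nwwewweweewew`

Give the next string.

nwwewweweewewweweeweweeeeweweewew

Applying the rule to each of the 13 symbols of nwwewweweewew gives the pieces nw wew wew ee wew wew ee wew ee ee wew ee wew, which concatenate to the answer.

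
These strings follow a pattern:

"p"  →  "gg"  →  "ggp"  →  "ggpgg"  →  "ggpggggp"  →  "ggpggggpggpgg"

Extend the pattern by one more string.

ggpggggpggpggggpggggp

From term 3 onward, concatenate the last term with the second-to-last: gg·p = ggp, ggp·gg = ggpgg, …
So term 7 is ggpggggpggpgg·ggpggggp.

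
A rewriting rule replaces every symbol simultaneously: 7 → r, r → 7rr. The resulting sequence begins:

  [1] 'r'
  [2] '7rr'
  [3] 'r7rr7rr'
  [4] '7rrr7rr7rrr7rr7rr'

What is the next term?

r7rr7rr7rrr7rr7rrr7rr7rr7rrr7rr7rrr7rr7rr

Applying the rule to each of the 17 symbols of 7rrr7rr7rrr7rr7rr gives the pieces r 7rr 7rr 7rr r 7rr 7rr r 7rr 7rr 7rr r 7rr 7rr r 7rr 7rr, which concatenate to the answer.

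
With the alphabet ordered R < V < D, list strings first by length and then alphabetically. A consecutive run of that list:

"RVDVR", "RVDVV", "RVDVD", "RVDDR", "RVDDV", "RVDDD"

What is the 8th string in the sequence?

RDRRV

Continuing the enumeration 2 steps past RVDDD: RVDDD → RDRRR → (answer).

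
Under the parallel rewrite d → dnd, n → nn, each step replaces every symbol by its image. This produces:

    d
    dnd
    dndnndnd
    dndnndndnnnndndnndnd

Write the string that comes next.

Replace each of the 20 characters of dndnndndnnnndndnndnd in place — dnd nn dnd nn nn dnd nn dnd nn nn nn nn dnd nn dnd nn nn dnd nn dnd — and concatenate.

dndnndndnnnndndnndndnnnnnnnndndnndndnnnndndnndnd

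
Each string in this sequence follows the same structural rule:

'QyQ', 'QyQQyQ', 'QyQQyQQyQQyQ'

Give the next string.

Every step duplicates the string.
Doubling QyQQyQQyQQyQ:

QyQQyQQyQQyQQyQQyQQyQQyQ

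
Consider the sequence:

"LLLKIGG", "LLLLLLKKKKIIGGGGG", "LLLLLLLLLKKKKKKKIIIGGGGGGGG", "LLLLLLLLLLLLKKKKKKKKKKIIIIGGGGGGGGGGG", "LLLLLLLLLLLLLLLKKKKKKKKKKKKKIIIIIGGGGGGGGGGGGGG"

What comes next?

LLLLLLLLLLLLLLLLLLKKKKKKKKKKKKKKKKIIIIIIGGGGGGGGGGGGGGGGG

Each string has the form L^{3n} K^{3n-2} I^{n} G^{3n-1} (n = 1, 2, …).
Setting n = 6 gives 18, 16, 6, 17 characters in each block.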